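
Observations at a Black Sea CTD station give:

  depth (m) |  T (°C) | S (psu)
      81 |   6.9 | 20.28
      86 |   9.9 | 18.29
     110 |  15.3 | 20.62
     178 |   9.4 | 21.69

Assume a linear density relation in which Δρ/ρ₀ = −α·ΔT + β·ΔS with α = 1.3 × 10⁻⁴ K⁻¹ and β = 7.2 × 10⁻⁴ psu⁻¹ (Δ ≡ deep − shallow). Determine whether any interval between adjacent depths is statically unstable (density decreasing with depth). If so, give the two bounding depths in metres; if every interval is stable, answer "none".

Evaluate Δρ/ρ₀ = −αΔT + βΔS across each adjacent pair:
  81–86 m: −αΔT+βΔS = −(1.3 × 10⁻⁴)(+3.0)+(7.2 × 10⁻⁴)(-1.99) = -1.8 × 10⁻³ → UNSTABLE
  86–110 m: −αΔT+βΔS = −(1.3 × 10⁻⁴)(+5.4)+(7.2 × 10⁻⁴)(+2.33) = 9.8 × 10⁻⁴ → stable
  110–178 m: −αΔT+βΔS = −(1.3 × 10⁻⁴)(-5.9)+(7.2 × 10⁻⁴)(+1.07) = 1.5 × 10⁻³ → stable
The 81–86 m interval has Δρ < 0: lighter water underlies denser water.

81–86 m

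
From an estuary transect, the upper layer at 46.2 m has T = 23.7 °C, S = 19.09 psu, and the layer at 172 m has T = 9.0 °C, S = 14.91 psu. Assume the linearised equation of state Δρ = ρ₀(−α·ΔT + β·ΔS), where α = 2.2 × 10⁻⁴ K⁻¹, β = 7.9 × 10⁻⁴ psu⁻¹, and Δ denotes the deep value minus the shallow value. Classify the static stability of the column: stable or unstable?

unstable

ΔT = 9.0 − 23.7 = -14.7 K and ΔS = 14.91 − 19.09 = -4.18 psu (deep − shallow).
−αΔT = 3.234 × 10⁻³; βΔS = -3.3022 × 10⁻³; sum Δρ/ρ₀ = -6.82 × 10⁻⁵.
Δρ/ρ₀ < 0, so Δρ < 0: deeper water is lighter → statically unstable; the column would overturn.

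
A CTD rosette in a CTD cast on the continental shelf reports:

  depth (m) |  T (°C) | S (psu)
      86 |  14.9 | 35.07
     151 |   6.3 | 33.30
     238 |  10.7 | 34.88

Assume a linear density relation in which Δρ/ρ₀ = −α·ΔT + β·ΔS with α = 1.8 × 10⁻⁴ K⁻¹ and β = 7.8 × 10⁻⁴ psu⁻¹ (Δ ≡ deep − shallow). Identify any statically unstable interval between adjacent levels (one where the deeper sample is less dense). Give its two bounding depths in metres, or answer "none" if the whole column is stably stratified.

none

Evaluate Δρ/ρ₀ = −αΔT + βΔS across each adjacent pair:
  86–151 m: −αΔT+βΔS = −(1.8 × 10⁻⁴)(-8.6)+(7.8 × 10⁻⁴)(-1.77) = 1.7 × 10⁻⁴ → stable
  151–238 m: −αΔT+βΔS = −(1.8 × 10⁻⁴)(+4.4)+(7.8 × 10⁻⁴)(+1.58) = 4.4 × 10⁻⁴ → stable
Every interval has Δρ > 0: the column is stably stratified throughout.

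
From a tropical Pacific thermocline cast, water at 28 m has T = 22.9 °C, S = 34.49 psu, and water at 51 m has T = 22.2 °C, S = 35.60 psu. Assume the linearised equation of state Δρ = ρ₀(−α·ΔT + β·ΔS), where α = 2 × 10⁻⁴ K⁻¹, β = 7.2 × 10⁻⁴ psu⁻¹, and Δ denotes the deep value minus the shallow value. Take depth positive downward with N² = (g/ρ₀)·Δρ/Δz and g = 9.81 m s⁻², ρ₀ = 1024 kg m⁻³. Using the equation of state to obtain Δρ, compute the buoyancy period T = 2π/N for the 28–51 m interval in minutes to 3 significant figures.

5.23 min

ΔT = -0.7 K, ΔS = +1.11 psu (deep − shallow).
Δρ/ρ₀ = −αΔT + βΔS = 1.40 × 10⁻⁴ + 7.992 × 10⁻⁴ = 9.392 × 10⁻⁴, so Δρ ≈ 0.9617 kg m⁻³.
N² = (g/ρ₀)·Δρ/Δz = g·(Δρ/ρ₀)/Δz = 9.81 × 9.392 × 10⁻⁴ / 23 = 4.0059 × 10⁻⁴ s⁻².
N = √(4.0059 × 10⁻⁴) = 0.020015 rad s⁻¹ → T = 2π/N = 313.92 s = 5.2320 min ≈ 5.23 min.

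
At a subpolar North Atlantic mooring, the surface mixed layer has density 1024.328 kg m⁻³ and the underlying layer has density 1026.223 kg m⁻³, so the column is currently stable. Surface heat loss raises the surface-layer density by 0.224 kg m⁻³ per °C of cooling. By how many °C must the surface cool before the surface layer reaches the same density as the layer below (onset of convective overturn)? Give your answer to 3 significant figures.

Density deficit of the surface layer: 1026.223 − 1024.328 = 1.895 kg m⁻³.
Required change = 1.895 / 0.224 = 8.46 °C.

8.46 °C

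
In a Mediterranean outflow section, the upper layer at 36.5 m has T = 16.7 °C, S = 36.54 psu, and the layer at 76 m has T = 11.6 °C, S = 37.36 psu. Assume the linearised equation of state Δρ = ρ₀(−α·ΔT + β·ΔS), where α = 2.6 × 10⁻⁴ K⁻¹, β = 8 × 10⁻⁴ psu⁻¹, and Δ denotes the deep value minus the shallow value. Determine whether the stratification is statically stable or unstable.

ΔT = 11.6 − 16.7 = -5.1 K and ΔS = 37.36 − 36.54 = +0.82 psu (deep − shallow).
−αΔT = 1.326 × 10⁻³; βΔS = 6.56 × 10⁻⁴; sum Δρ/ρ₀ = 1.982 × 10⁻³.
Δρ/ρ₀ > 0, so Δρ > 0: deeper water is denser → statically stable.

stable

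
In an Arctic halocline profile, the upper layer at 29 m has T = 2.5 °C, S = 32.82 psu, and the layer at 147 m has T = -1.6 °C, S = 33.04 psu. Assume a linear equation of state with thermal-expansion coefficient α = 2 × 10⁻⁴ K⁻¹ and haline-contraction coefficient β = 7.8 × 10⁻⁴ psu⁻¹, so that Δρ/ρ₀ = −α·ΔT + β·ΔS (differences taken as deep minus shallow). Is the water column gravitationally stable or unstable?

stable

ΔT = -1.6 − 2.5 = -4.1 K and ΔS = 33.04 − 32.82 = +0.22 psu (deep − shallow).
−αΔT = 8.20 × 10⁻⁴; βΔS = 1.716 × 10⁻⁴; sum Δρ/ρ₀ = 9.916 × 10⁻⁴.
Δρ/ρ₀ > 0, so Δρ > 0: deeper water is denser → statically stable.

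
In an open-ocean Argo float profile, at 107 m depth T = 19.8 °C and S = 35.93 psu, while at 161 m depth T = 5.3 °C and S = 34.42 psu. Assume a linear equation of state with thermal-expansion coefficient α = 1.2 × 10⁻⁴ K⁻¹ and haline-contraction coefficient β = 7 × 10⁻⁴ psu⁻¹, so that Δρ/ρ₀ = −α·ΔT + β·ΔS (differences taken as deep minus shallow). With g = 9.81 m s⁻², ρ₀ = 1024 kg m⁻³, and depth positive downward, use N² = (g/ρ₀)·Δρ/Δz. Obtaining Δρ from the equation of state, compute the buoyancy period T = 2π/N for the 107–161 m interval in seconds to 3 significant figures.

ΔT = -14.5 K, ΔS = -1.51 psu (deep − shallow).
Δρ/ρ₀ = −αΔT + βΔS = 1.74 × 10⁻³ − 1.057 × 10⁻³ = 6.83 × 10⁻⁴, so Δρ ≈ 0.6994 kg m⁻³.
N² = (g/ρ₀)·Δρ/Δz = g·(Δρ/ρ₀)/Δz = 9.81 × 6.83 × 10⁻⁴ / 54 = 1.2408 × 10⁻⁴ s⁻².
N = √(1.2408 × 10⁻⁴) = 0.011139 rad s⁻¹ → T = 2π/N = 564.07 s ≈ 564 s.

564 s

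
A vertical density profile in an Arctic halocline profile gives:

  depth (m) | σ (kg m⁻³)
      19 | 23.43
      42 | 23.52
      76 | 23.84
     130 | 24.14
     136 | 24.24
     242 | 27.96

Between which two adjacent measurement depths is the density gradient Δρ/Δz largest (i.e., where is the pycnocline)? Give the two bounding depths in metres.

Compute the density gradient over each adjacent pair:
  19–42 m: Δρ/Δz = 0.09/23 = 3.9 × 10⁻³ kg m⁻⁴
  42–76 m: Δρ/Δz = 0.32/34 = 9.4 × 10⁻³ kg m⁻⁴
  76–130 m: Δρ/Δz = 0.30/54 = 5.6 × 10⁻³ kg m⁻⁴
  130–136 m: Δρ/Δz = 0.10/6 = 0.017 kg m⁻⁴
  136–242 m: Δρ/Δz = 3.72/106 = 0.035 kg m⁻⁴
The largest gradient is in the 136–242 m interval — the pycnocline.

136–242 m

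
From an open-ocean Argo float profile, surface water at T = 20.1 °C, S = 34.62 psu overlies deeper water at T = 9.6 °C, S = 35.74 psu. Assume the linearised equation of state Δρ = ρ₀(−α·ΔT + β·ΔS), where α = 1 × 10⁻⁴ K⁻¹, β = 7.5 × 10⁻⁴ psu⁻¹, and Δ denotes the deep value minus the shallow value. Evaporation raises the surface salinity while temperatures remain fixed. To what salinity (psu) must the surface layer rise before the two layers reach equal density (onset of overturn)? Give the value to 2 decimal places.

37.14 psu

Neutral buoyancy requires −α(T_deep − T_surf) + β(S_deep − S_surf′) = 0.
S_surf′ = S_deep − (α/β)·ΔT = 35.74 − (1 × 10⁻⁴/7.5 × 10⁻⁴)·(-10.5) = 37.1400 psu.
Increase required: 37.1400 − 34.62 = 2.5200 psu.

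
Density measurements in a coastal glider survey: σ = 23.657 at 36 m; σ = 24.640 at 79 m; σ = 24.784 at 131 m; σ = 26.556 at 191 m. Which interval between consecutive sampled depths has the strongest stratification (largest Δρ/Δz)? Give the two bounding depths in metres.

Compute the density gradient over each adjacent pair:
  36–79 m: Δρ/Δz = 0.983/43 = 0.023 kg m⁻⁴
  79–131 m: Δρ/Δz = 0.144/52 = 2.8 × 10⁻³ kg m⁻⁴
  131–191 m: Δρ/Δz = 1.772/60 = 0.030 kg m⁻⁴
The largest gradient is in the 131–191 m interval — the pycnocline.

131–191 m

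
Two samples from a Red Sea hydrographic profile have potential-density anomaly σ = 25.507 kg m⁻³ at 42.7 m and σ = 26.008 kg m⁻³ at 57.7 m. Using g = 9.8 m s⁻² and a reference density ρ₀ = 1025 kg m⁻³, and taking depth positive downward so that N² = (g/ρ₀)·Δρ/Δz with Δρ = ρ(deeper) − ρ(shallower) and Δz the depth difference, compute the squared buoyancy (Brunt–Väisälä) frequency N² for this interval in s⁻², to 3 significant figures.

3.19 × 10⁻⁴ s⁻²

Δρ = 1026.008 − 1025.507 = 0.501 kg m⁻³ over Δz = 57.7 − 42.7 = 15 m.
N² = (9.8/1025) × (0.501/15) = 3.1934 × 10⁻⁴ s⁻² ≈ 3.19 × 10⁻⁴ s⁻².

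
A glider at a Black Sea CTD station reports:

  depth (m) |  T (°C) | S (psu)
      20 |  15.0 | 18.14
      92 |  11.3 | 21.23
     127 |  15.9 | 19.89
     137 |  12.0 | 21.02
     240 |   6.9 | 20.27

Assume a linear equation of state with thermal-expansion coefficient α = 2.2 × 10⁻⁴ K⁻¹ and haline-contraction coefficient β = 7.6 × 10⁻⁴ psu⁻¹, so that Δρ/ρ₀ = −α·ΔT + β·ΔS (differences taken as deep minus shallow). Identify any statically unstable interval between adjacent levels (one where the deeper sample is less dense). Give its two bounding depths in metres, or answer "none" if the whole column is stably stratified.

Evaluate Δρ/ρ₀ = −αΔT + βΔS across each adjacent pair:
  20–92 m: −αΔT+βΔS = −(2.2 × 10⁻⁴)(-3.7)+(7.6 × 10⁻⁴)(+3.09) = 3.2 × 10⁻³ → stable
  92–127 m: −αΔT+βΔS = −(2.2 × 10⁻⁴)(+4.6)+(7.6 × 10⁻⁴)(-1.34) = -2.0 × 10⁻³ → UNSTABLE
  127–137 m: −αΔT+βΔS = −(2.2 × 10⁻⁴)(-3.9)+(7.6 × 10⁻⁴)(+1.13) = 1.7 × 10⁻³ → stable
  137–240 m: −αΔT+βΔS = −(2.2 × 10⁻⁴)(-5.1)+(7.6 × 10⁻⁴)(-0.75) = 5.5 × 10⁻⁴ → stable
The 92–127 m interval has Δρ < 0: lighter water underlies denser water.

92–127 m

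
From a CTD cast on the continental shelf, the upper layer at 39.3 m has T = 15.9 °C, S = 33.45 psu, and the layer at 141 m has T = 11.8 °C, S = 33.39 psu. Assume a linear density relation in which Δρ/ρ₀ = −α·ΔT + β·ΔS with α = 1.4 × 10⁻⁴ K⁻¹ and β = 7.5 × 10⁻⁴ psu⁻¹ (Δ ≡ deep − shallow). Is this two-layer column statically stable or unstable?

ΔT = 11.8 − 15.9 = -4.1 K and ΔS = 33.39 − 33.45 = -0.06 psu (deep − shallow).
−αΔT = 5.74 × 10⁻⁴; βΔS = -4.50 × 10⁻⁵; sum Δρ/ρ₀ = 5.29 × 10⁻⁴.
Δρ/ρ₀ > 0, so Δρ > 0: deeper water is denser → statically stable.

stable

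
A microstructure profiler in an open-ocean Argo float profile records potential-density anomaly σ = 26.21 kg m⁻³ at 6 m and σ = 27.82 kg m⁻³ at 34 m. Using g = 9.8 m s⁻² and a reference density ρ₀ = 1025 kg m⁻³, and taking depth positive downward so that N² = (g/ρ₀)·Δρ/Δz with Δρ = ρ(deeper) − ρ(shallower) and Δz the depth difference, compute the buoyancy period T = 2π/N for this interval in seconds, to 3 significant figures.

268 s

Δρ = 1027.82 − 1026.21 = 1.61 kg m⁻³ over Δz = 34 − 6 = 28 m.
N² = (9.8/1025) × (1.61/28) = 5.4976 × 10⁻⁴ s⁻².
N = √(5.4976 × 10⁻⁴) = 0.023447 rad s⁻¹, so T = 2π/N = 267.97 s ≈ 268 s.
N² > 0, so the interval is statically stable.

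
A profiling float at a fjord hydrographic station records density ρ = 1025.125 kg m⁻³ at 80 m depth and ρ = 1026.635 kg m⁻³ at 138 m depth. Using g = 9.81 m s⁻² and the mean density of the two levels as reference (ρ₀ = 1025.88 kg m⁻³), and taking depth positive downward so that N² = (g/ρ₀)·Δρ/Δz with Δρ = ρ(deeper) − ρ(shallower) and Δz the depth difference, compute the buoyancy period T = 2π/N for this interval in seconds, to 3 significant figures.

398 s

Δρ = 1026.635 − 1025.125 = 1.510 kg m⁻³ over Δz = 138 − 80 = 58 m.
N² = (9.81/1025.88) × (1.510/58) = 2.4896 × 10⁻⁴ s⁻².
N = √(2.4896 × 10⁻⁴) = 0.015778 rad s⁻¹, so T = 2π/N = 398.22 s ≈ 398 s.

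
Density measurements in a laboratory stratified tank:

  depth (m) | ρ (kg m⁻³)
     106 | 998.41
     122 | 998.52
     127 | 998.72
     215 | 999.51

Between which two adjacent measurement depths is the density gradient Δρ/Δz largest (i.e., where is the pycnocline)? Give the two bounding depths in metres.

Compute the density gradient over each adjacent pair:
  106–122 m: Δρ/Δz = 0.11/16 = 6.9 × 10⁻³ kg m⁻⁴
  122–127 m: Δρ/Δz = 0.20/5 = 0.040 kg m⁻⁴
  127–215 m: Δρ/Δz = 0.79/88 = 9.0 × 10⁻³ kg m⁻⁴
The largest gradient is in the 122–127 m interval — the pycnocline.

122–127 m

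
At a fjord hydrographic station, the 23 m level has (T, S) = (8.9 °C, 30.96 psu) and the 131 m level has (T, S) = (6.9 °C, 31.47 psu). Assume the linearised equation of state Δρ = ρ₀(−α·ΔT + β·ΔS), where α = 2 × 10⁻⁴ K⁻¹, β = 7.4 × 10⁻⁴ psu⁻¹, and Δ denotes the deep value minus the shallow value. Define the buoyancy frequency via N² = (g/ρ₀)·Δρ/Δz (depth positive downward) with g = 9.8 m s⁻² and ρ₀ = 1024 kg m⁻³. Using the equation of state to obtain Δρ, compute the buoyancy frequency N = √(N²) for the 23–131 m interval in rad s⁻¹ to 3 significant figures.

8.40 × 10⁻³ rad s⁻¹

ΔT = -2.0 K, ΔS = +0.51 psu (deep − shallow).
Δρ/ρ₀ = −αΔT + βΔS = 4.00 × 10⁻⁴ + 3.774 × 10⁻⁴ = 7.774 × 10⁻⁴, so Δρ ≈ 0.7961 kg m⁻³.
N² = (g/ρ₀)·Δρ/Δz = g·(Δρ/ρ₀)/Δz = 9.8 × 7.774 × 10⁻⁴ / 108 = 7.0542 × 10⁻⁵ s⁻².
N = √(7.0542 × 10⁻⁵) = 8.3989 × 10⁻³ rad s⁻¹ ≈ 8.40 × 10⁻³ rad s⁻¹.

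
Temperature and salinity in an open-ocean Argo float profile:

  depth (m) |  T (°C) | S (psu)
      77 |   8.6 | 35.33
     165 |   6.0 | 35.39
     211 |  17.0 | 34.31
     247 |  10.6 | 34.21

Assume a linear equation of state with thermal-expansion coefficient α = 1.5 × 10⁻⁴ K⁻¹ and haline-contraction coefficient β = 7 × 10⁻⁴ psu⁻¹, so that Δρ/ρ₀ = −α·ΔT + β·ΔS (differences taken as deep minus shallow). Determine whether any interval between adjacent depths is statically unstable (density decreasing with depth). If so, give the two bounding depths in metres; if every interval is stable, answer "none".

Evaluate Δρ/ρ₀ = −αΔT + βΔS across each adjacent pair:
  77–165 m: −αΔT+βΔS = −(1.5 × 10⁻⁴)(-2.6)+(7 × 10⁻⁴)(+0.06) = 4.3 × 10⁻⁴ → stable
  165–211 m: −αΔT+βΔS = −(1.5 × 10⁻⁴)(+11.0)+(7 × 10⁻⁴)(-1.08) = -2.4 × 10⁻³ → UNSTABLE
  211–247 m: −αΔT+βΔS = −(1.5 × 10⁻⁴)(-6.4)+(7 × 10⁻⁴)(-0.10) = 8.9 × 10⁻⁴ → stable
The 165–211 m interval has Δρ < 0: lighter water underlies denser water.

165–211 m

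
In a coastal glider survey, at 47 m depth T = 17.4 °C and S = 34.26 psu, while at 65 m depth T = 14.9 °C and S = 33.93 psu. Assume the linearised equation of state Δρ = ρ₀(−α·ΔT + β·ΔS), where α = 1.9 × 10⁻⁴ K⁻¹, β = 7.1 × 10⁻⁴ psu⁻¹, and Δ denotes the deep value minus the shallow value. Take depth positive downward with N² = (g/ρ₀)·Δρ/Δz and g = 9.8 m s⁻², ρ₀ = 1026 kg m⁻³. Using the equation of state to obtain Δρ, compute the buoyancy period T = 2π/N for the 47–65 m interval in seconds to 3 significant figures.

549 s

ΔT = -2.5 K, ΔS = -0.33 psu (deep − shallow).
Δρ/ρ₀ = −αΔT + βΔS = 4.75 × 10⁻⁴ − 2.343 × 10⁻⁴ = 2.407 × 10⁻⁴, so Δρ ≈ 0.2470 kg m⁻³.
N² = (g/ρ₀)·Δρ/Δz = g·(Δρ/ρ₀)/Δz = 9.8 × 2.407 × 10⁻⁴ / 18 = 1.3105 × 10⁻⁴ s⁻².
N = √(1.3105 × 10⁻⁴) = 0.011448 rad s⁻¹ → T = 2π/N = 548.85 s ≈ 549 s.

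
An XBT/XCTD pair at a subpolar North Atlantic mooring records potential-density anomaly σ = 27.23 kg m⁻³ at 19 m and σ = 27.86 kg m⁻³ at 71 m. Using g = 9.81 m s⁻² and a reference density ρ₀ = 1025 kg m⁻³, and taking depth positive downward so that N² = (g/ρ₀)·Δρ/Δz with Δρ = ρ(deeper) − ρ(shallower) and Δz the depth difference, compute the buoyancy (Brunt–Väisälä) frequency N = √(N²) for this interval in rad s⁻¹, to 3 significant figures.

Δρ = 1027.86 − 1027.23 = 0.63 kg m⁻³ over Δz = 71 − 19 = 52 m.
N² = (9.81/1025) × (0.63/52) = 1.1595 × 10⁻⁴ s⁻².
N = √(1.1595 × 10⁻⁴) = 0.010768 rad s⁻¹ ≈ 0.0108 rad s⁻¹.

0.0108 rad s⁻¹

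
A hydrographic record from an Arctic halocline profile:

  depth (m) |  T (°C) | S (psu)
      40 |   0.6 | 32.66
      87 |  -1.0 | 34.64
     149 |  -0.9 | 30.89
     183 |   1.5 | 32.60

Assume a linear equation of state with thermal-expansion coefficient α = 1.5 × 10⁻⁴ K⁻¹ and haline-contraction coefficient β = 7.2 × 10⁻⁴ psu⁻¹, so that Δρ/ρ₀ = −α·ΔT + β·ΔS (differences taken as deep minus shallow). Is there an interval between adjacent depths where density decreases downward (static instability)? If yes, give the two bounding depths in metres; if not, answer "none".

87–149 m

Evaluate Δρ/ρ₀ = −αΔT + βΔS across each adjacent pair:
  40–87 m: −αΔT+βΔS = −(1.5 × 10⁻⁴)(-1.6)+(7.2 × 10⁻⁴)(+1.98) = 1.7 × 10⁻³ → stable
  87–149 m: −αΔT+βΔS = −(1.5 × 10⁻⁴)(+0.1)+(7.2 × 10⁻⁴)(-3.75) = -2.7 × 10⁻³ → UNSTABLE
  149–183 m: −αΔT+βΔS = −(1.5 × 10⁻⁴)(+2.4)+(7.2 × 10⁻⁴)(+1.71) = 8.7 × 10⁻⁴ → stable
The 87–149 m interval has Δρ < 0: lighter water underlies denser water.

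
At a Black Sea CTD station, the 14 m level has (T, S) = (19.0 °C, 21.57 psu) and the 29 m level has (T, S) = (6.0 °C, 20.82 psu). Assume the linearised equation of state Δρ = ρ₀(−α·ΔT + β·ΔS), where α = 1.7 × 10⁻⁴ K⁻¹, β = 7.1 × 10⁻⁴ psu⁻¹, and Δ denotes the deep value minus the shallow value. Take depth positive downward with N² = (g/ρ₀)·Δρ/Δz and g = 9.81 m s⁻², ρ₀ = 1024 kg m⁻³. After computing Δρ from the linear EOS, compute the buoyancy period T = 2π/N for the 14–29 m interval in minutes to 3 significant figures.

ΔT = -13.0 K, ΔS = -0.75 psu (deep − shallow).
Δρ/ρ₀ = −αΔT + βΔS = 2.21 × 10⁻³ − 5.325 × 10⁻⁴ = 1.6775 × 10⁻³, so Δρ ≈ 1.718 kg m⁻³.
N² = (g/ρ₀)·Δρ/Δz = g·(Δρ/ρ₀)/Δz = 9.81 × 1.6775 × 10⁻³ / 15 = 1.0971 × 10⁻³ s⁻².
N = √(1.0971 × 10⁻³) = 0.033122 rad s⁻¹ → T = 2π/N = 189.70 s = 3.1617 min ≈ 3.16 min.

3.16 min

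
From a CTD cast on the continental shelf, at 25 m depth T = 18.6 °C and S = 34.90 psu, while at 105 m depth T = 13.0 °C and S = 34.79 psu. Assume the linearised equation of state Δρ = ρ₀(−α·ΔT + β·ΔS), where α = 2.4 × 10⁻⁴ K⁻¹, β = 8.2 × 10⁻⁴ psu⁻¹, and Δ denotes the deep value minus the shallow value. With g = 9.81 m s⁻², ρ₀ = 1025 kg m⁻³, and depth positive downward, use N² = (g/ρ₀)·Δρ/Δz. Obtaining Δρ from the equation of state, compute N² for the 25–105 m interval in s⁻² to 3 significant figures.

ΔT = -5.6 K, ΔS = -0.11 psu (deep − shallow).
Δρ/ρ₀ = −αΔT + βΔS = 1.344 × 10⁻³ − 9.02 × 10⁻⁵ = 1.2538 × 10⁻³, so Δρ ≈ 1.285 kg m⁻³.
N² = (g/ρ₀)·Δρ/Δz = g·(Δρ/ρ₀)/Δz = 9.81 × 1.2538 × 10⁻³ / 80 = 1.5375 × 10⁻⁴ s⁻² ≈ 1.54 × 10⁻⁴ s⁻².

1.54 × 10⁻⁴ s⁻²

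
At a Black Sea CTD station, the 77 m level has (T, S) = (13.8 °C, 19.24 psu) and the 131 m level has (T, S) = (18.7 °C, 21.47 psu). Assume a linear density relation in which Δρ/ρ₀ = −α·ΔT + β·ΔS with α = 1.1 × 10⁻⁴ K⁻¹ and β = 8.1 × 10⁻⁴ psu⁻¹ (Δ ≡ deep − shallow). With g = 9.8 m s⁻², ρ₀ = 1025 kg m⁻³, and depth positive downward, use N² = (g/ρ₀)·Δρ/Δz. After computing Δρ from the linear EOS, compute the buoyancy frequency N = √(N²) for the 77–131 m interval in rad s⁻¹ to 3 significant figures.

ΔT = +4.9 K, ΔS = +2.23 psu (deep − shallow).
Δρ/ρ₀ = −αΔT + βΔS = -5.39 × 10⁻⁴ + 1.8063 × 10⁻³ = 1.2673 × 10⁻³, so Δρ ≈ 1.299 kg m⁻³.
N² = (g/ρ₀)·Δρ/Δz = g·(Δρ/ρ₀)/Δz = 9.8 × 1.2673 × 10⁻³ / 54 = 2.2999 × 10⁻⁴ s⁻².
N = √(2.2999 × 10⁻⁴) = 0.015165 rad s⁻¹ ≈ 0.0152 rad s⁻¹.

0.0152 rad s⁻¹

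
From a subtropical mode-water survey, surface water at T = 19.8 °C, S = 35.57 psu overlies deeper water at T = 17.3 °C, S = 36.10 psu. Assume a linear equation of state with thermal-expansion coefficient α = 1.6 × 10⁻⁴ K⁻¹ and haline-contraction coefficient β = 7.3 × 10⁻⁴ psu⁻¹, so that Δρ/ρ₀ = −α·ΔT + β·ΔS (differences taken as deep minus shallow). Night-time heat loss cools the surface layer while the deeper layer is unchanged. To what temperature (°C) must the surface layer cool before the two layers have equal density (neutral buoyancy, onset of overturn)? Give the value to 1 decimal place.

Neutral buoyancy requires Δρ = 0, i.e. −α(T_deep − T_surf′) + β(S_deep − S_surf) = 0.
T_surf′ = T_deep − (β/α)·ΔS = 17.3 − (7.3 × 10⁻⁴/1.6 × 10⁻⁴)·(+0.53) = 14.882 °C.
Cooling required: 19.8 − (14.882) = 4.918 °C.

14.9 °C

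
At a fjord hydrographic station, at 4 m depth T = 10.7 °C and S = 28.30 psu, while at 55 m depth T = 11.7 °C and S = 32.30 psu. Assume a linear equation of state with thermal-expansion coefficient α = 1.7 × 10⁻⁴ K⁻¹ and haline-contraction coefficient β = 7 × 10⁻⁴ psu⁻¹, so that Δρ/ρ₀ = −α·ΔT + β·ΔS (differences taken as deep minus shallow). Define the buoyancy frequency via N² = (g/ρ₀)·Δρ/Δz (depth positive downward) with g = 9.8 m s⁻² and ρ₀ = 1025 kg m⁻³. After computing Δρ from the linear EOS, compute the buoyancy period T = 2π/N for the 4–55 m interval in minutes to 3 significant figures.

4.66 min

ΔT = +1.0 K, ΔS = +4.00 psu (deep − shallow).
Δρ/ρ₀ = −αΔT + βΔS = -1.70 × 10⁻⁴ + 2.80 × 10⁻³ = 2.63 × 10⁻³, so Δρ ≈ 2.696 kg m⁻³.
N² = (g/ρ₀)·Δρ/Δz = g·(Δρ/ρ₀)/Δz = 9.8 × 2.63 × 10⁻³ / 51 = 5.0537 × 10⁻⁴ s⁻².
N = √(5.0537 × 10⁻⁴) = 0.022480 rad s⁻¹ → T = 2π/N = 279.50 s = 4.6583 min ≈ 4.66 min.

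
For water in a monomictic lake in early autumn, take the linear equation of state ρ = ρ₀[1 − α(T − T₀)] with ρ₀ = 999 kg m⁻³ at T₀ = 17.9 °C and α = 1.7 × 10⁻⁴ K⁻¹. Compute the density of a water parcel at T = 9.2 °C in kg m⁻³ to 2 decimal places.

1000.48 kg m⁻³

T − T₀ = -8.7 K.
Bracket = 1 − α·(-8.7) = 1 + (1.479 × 10⁻³) = 1.0014790.
ρ = 999 × 1.0014790 = 1000.48 kg m⁻³.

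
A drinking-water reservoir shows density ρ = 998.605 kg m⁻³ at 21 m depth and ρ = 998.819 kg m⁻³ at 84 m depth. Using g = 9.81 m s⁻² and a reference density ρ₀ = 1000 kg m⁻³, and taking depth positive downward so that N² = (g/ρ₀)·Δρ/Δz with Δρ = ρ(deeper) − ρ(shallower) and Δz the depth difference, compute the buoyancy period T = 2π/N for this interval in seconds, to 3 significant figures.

1.09 × 10³ s

Δρ = 998.819 − 998.605 = 0.214 kg m⁻³ over Δz = 84 − 21 = 63 m.
N² = (9.81/1000) × (0.214/63) = 3.3323 × 10⁻⁵ s⁻².
N = √(3.3323 × 10⁻⁵) = 5.7726 × 10⁻³ rad s⁻¹, so T = 2π/N = 1.0884 × 10³ s ≈ 1.09 × 10³ s.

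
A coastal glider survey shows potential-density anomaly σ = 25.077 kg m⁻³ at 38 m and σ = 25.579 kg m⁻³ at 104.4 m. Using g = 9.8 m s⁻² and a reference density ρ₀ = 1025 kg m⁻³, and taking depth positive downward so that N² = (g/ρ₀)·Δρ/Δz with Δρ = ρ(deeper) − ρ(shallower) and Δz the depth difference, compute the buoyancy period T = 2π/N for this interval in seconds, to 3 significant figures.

Δρ = 1025.579 − 1025.077 = 0.502 kg m⁻³ over Δz = 104.4 − 38 = 66.4 m.
N² = (9.8/1025) × (0.502/66.4) = 7.2283 × 10⁻⁵ s⁻².
N = √(7.2283 × 10⁻⁵) = 8.5019 × 10⁻³ rad s⁻¹, so T = 2π/N = 739.03 s ≈ 739 s.
N² > 0, so the interval is statically stable.

739 s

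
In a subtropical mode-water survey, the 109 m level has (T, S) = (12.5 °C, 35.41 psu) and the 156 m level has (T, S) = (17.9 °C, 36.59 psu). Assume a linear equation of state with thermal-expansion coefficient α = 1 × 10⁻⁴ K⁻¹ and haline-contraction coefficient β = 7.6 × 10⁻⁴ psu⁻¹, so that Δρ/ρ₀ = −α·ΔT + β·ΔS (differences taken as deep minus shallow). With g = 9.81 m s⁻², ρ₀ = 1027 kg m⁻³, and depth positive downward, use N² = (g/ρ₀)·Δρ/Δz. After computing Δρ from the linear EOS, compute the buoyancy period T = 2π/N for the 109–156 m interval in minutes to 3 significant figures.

ΔT = +5.4 K, ΔS = +1.18 psu (deep − shallow).
Δρ/ρ₀ = −αΔT + βΔS = -5.40 × 10⁻⁴ + 8.968 × 10⁻⁴ = 3.568 × 10⁻⁴, so Δρ ≈ 0.3664 kg m⁻³.
N² = (g/ρ₀)·Δρ/Δz = g·(Δρ/ρ₀)/Δz = 9.81 × 3.568 × 10⁻⁴ / 47 = 7.4473 × 10⁻⁵ s⁻².
N = √(7.4473 × 10⁻⁵) = 8.6298 × 10⁻³ rad s⁻¹ → T = 2π/N = 728.08 s = 12.135 min ≈ 12.1 min.

12.1 min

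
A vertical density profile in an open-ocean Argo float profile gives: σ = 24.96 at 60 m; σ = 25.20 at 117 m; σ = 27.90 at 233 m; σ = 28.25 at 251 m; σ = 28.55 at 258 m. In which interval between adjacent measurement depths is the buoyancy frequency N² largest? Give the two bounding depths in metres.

Compute the density gradient over each adjacent pair:
  60–117 m: Δρ/Δz = 0.24/57 = 4.2 × 10⁻³ kg m⁻⁴
  117–233 m: Δρ/Δz = 2.70/116 = 0.023 kg m⁻⁴
  233–251 m: Δρ/Δz = 0.35/18 = 0.019 kg m⁻⁴
  251–258 m: Δρ/Δz = 0.30/7 = 0.043 kg m⁻⁴
The largest gradient is in the 251–258 m interval — the pycnocline.

251–258 m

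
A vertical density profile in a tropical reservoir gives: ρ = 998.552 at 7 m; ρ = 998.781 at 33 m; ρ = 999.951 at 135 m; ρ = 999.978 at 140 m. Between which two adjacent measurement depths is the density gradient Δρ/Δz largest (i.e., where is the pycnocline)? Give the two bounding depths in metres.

33–135 m

Compute the density gradient over each adjacent pair:
  7–33 m: Δρ/Δz = 0.229/26 = 8.8 × 10⁻³ kg m⁻⁴
  33–135 m: Δρ/Δz = 1.170/102 = 0.011 kg m⁻⁴
  135–140 m: Δρ/Δz = 0.027/5 = 5.4 × 10⁻³ kg m⁻⁴
The largest gradient is in the 33–135 m interval — the pycnocline.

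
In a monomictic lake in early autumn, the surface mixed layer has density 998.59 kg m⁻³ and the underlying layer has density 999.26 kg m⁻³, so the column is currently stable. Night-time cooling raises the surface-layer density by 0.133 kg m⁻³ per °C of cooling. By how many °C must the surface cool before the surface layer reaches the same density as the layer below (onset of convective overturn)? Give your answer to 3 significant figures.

Density deficit of the surface layer: 999.26 − 998.59 = 0.67 kg m⁻³.
Required change = 0.67 / 0.133 = 5.04 °C.

5.04 °C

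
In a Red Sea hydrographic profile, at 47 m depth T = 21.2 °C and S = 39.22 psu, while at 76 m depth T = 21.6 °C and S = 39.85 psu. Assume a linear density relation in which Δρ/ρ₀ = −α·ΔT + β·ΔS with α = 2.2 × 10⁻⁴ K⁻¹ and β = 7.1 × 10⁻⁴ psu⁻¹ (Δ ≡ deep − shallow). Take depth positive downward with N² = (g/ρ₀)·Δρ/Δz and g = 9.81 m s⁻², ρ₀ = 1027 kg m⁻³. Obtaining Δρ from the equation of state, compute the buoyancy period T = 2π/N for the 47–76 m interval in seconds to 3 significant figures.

570 s

ΔT = +0.4 K, ΔS = +0.63 psu (deep − shallow).
Δρ/ρ₀ = −αΔT + βΔS = -8.80 × 10⁻⁵ + 4.473 × 10⁻⁴ = 3.593 × 10⁻⁴, so Δρ ≈ 0.3690 kg m⁻³.
N² = (g/ρ₀)·Δρ/Δz = g·(Δρ/ρ₀)/Δz = 9.81 × 3.593 × 10⁻⁴ / 29 = 1.2154 × 10⁻⁴ s⁻².
N = √(1.2154 × 10⁻⁴) = 0.011025 rad s⁻¹ → T = 2π/N = 569.90 s ≈ 570 s.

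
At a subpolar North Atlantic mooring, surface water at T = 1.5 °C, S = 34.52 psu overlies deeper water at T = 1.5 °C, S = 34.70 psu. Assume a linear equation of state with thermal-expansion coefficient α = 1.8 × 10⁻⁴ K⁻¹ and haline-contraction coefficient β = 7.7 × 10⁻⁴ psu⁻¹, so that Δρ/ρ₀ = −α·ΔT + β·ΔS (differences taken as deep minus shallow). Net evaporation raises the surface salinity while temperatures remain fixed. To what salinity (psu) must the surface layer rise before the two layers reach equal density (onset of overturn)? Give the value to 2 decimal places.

Neutral buoyancy requires −α(T_deep − T_surf) + β(S_deep − S_surf′) = 0.
S_surf′ = S_deep − (α/β)·ΔT = 34.70 − (1.8 × 10⁻⁴/7.7 × 10⁻⁴)·(+0.0) = 34.7000 psu.
Increase required: 34.7000 − 34.52 = 0.1800 psu.

34.70 psu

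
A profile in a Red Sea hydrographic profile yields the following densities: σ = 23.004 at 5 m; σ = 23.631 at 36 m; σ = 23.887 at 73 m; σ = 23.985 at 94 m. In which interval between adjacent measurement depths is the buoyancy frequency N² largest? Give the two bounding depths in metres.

Compute the density gradient over each adjacent pair:
  5–36 m: Δρ/Δz = 0.627/31 = 0.020 kg m⁻⁴
  36–73 m: Δρ/Δz = 0.256/37 = 6.9 × 10⁻³ kg m⁻⁴
  73–94 m: Δρ/Δz = 0.098/21 = 4.7 × 10⁻³ kg m⁻⁴
The largest gradient is in the 5–36 m interval — the pycnocline.

5–36 m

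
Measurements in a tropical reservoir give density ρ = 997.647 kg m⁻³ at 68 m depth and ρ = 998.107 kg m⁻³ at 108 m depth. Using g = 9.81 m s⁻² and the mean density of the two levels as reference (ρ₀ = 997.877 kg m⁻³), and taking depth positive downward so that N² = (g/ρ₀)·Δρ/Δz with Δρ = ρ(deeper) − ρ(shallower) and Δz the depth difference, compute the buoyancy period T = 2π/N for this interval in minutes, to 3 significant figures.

9.85 min

Δρ = 998.107 − 997.647 = 0.460 kg m⁻³ over Δz = 108 − 68 = 40 m.
N² = (9.81/997.877) × (0.460/40) = 1.1306 × 10⁻⁴ s⁻².
N = √(1.1306 × 10⁻⁴) = 0.010633 rad s⁻¹, so T = 2π/N = 590.91 s = 9.8485 min ≈ 9.85 min.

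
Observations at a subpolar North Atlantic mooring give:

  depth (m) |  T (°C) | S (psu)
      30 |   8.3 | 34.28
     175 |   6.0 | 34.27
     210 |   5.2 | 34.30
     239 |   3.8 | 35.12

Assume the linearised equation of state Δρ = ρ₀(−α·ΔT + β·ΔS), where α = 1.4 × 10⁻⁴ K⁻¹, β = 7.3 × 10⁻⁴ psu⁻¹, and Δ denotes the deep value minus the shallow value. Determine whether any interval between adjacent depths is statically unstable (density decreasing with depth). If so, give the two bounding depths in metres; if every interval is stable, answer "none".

none

Evaluate Δρ/ρ₀ = −αΔT + βΔS across each adjacent pair:
  30–175 m: −αΔT+βΔS = −(1.4 × 10⁻⁴)(-2.3)+(7.3 × 10⁻⁴)(-0.01) = 3.1 × 10⁻⁴ → stable
  175–210 m: −αΔT+βΔS = −(1.4 × 10⁻⁴)(-0.8)+(7.3 × 10⁻⁴)(+0.03) = 1.3 × 10⁻⁴ → stable
  210–239 m: −αΔT+βΔS = −(1.4 × 10⁻⁴)(-1.4)+(7.3 × 10⁻⁴)(+0.82) = 7.9 × 10⁻⁴ → stable
Every interval has Δρ > 0: the column is stably stratified throughout.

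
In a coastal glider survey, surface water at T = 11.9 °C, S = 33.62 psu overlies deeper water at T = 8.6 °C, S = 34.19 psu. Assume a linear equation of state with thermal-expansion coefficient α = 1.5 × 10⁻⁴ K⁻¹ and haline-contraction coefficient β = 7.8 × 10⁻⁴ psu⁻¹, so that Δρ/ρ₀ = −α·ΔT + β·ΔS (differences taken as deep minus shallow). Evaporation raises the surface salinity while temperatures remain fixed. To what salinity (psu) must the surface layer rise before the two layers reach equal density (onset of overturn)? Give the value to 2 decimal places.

34.82 psu

Neutral buoyancy requires −α(T_deep − T_surf) + β(S_deep − S_surf′) = 0.
S_surf′ = S_deep − (α/β)·ΔT = 34.19 − (1.5 × 10⁻⁴/7.8 × 10⁻⁴)·(-3.3) = 34.8246 psu.
Increase required: 34.8246 − 33.62 = 1.2046 psu.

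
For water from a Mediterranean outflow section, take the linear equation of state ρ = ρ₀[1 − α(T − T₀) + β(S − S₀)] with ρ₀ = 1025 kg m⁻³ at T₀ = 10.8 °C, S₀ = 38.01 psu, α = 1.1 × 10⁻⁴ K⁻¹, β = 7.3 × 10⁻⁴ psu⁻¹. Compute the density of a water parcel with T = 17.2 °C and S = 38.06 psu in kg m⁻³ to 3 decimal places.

1024.316 kg m⁻³

T − T₀ = +6.4 K, S − S₀ = +0.05 psu.
Bracket = 1 − α·(+6.4) + β·(+0.05) = 1 + (-6.675 × 10⁻⁴) = 0.9993325.
ρ = 1025 × 0.9993325 = 1024.316 kg m⁻³.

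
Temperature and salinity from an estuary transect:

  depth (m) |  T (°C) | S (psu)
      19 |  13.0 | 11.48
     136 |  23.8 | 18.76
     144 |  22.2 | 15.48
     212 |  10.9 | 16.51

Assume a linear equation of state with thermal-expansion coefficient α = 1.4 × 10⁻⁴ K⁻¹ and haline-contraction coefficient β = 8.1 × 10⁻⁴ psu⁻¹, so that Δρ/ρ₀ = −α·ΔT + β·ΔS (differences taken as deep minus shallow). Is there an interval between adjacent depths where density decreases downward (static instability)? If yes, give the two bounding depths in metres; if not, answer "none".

Evaluate Δρ/ρ₀ = −αΔT + βΔS across each adjacent pair:
  19–136 m: −αΔT+βΔS = −(1.4 × 10⁻⁴)(+10.8)+(8.1 × 10⁻⁴)(+7.28) = 4.4 × 10⁻³ → stable
  136–144 m: −αΔT+βΔS = −(1.4 × 10⁻⁴)(-1.6)+(8.1 × 10⁻⁴)(-3.28) = -2.4 × 10⁻³ → UNSTABLE
  144–212 m: −αΔT+βΔS = −(1.4 × 10⁻⁴)(-11.3)+(8.1 × 10⁻⁴)(+1.03) = 2.4 × 10⁻³ → stable
The 136–144 m interval has Δρ < 0: lighter water underlies denser water.

136–144 m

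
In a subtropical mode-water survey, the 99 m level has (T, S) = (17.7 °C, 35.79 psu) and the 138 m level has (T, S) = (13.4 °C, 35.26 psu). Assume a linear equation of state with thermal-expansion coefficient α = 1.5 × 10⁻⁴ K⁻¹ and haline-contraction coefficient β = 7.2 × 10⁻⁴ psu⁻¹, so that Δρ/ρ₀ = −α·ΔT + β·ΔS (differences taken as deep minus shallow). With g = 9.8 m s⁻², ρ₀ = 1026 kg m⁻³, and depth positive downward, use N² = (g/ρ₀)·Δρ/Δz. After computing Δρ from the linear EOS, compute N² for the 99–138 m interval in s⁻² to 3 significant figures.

6.62 × 10⁻⁵ s⁻²

ΔT = -4.3 K, ΔS = -0.53 psu (deep − shallow).
Δρ/ρ₀ = −αΔT + βΔS = 6.45 × 10⁻⁴ − 3.816 × 10⁻⁴ = 2.634 × 10⁻⁴, so Δρ ≈ 0.2702 kg m⁻³.
N² = (g/ρ₀)·Δρ/Δz = g·(Δρ/ρ₀)/Δz = 9.8 × 2.634 × 10⁻⁴ / 39 = 6.6188 × 10⁻⁵ s⁻² ≈ 6.62 × 10⁻⁵ s⁻².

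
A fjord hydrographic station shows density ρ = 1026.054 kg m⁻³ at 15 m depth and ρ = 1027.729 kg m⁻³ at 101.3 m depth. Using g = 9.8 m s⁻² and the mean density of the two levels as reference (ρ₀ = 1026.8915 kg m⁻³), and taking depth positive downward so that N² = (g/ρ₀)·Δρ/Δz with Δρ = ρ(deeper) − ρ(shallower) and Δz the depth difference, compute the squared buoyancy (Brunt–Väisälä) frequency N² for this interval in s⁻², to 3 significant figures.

Δρ = 1027.729 − 1026.054 = 1.675 kg m⁻³ over Δz = 101.3 − 15 = 86.3 m.
N² = (9.8/1026.8915) × (1.675/86.3) = 1.8523 × 10⁻⁴ s⁻² ≈ 1.85 × 10⁻⁴ s⁻².
A positive N² confirms static stability across the interval.

1.85 × 10⁻⁴ s⁻²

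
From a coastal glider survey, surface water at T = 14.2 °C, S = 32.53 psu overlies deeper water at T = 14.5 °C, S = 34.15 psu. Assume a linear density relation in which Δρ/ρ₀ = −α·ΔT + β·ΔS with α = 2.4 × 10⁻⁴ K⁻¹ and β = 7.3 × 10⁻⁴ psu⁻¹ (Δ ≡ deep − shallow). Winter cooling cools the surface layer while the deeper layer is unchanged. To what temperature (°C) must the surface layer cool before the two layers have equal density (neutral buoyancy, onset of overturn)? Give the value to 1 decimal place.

Neutral buoyancy requires Δρ = 0, i.e. −α(T_deep − T_surf′) + β(S_deep − S_surf) = 0.
T_surf′ = T_deep − (β/α)·ΔS = 14.5 − (7.3 × 10⁻⁴/2.4 × 10⁻⁴)·(+1.62) = 9.572 °C.
Cooling required: 14.2 − (9.572) = 4.628 °C.

9.6 °C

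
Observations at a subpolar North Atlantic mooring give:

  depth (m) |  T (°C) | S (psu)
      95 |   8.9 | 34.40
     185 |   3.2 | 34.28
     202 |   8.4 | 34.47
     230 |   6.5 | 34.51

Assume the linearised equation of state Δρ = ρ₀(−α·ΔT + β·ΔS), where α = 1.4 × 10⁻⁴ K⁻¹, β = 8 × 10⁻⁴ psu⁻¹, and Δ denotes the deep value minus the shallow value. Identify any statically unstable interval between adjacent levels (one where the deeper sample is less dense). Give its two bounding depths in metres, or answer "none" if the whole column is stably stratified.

185–202 m

Evaluate Δρ/ρ₀ = −αΔT + βΔS across each adjacent pair:
  95–185 m: −αΔT+βΔS = −(1.4 × 10⁻⁴)(-5.7)+(8 × 10⁻⁴)(-0.12) = 7.0 × 10⁻⁴ → stable
  185–202 m: −αΔT+βΔS = −(1.4 × 10⁻⁴)(+5.2)+(8 × 10⁻⁴)(+0.19) = -5.8 × 10⁻⁴ → UNSTABLE
  202–230 m: −αΔT+βΔS = −(1.4 × 10⁻⁴)(-1.9)+(8 × 10⁻⁴)(+0.04) = 3.0 × 10⁻⁴ → stable
The 185–202 m interval has Δρ < 0: lighter water underlies denser water.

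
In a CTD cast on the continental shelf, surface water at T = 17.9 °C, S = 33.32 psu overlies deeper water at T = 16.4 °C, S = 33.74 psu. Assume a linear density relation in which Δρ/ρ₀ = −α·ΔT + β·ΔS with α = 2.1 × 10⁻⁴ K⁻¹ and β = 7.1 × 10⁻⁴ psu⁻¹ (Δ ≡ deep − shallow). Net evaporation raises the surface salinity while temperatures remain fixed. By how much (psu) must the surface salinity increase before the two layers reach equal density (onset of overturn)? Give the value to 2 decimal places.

Neutral buoyancy requires −α(T_deep − T_surf) + β(S_deep − S_surf′) = 0.
S_surf′ = S_deep − (α/β)·ΔT = 33.74 − (2.1 × 10⁻⁴/7.1 × 10⁻⁴)·(-1.5) = 34.1837 psu.
Increase required: 34.1837 − 33.32 = 0.8637 psu.

0.86 psu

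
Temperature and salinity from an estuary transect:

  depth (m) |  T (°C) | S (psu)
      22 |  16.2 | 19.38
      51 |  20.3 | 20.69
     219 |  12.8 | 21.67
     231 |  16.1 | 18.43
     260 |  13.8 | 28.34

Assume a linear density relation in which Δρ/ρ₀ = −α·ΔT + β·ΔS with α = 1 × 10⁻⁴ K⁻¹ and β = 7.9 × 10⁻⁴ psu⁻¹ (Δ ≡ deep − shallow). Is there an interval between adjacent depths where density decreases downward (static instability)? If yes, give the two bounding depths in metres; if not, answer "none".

219–231 m

Evaluate Δρ/ρ₀ = −αΔT + βΔS across each adjacent pair:
  22–51 m: −αΔT+βΔS = −(1 × 10⁻⁴)(+4.1)+(7.9 × 10⁻⁴)(+1.31) = 6.2 × 10⁻⁴ → stable
  51–219 m: −αΔT+βΔS = −(1 × 10⁻⁴)(-7.5)+(7.9 × 10⁻⁴)(+0.98) = 1.5 × 10⁻³ → stable
  219–231 m: −αΔT+βΔS = −(1 × 10⁻⁴)(+3.3)+(7.9 × 10⁻⁴)(-3.24) = -2.9 × 10⁻³ → UNSTABLE
  231–260 m: −αΔT+βΔS = −(1 × 10⁻⁴)(-2.3)+(7.9 × 10⁻⁴)(+9.91) = 8.1 × 10⁻³ → stable
The 219–231 m interval has Δρ < 0: lighter water underlies denser water.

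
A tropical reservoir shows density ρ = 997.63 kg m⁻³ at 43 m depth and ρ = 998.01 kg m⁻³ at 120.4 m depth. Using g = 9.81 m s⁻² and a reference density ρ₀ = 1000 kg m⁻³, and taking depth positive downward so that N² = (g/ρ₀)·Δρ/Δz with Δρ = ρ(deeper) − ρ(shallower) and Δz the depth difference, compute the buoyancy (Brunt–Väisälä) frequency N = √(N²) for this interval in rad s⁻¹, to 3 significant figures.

6.94 × 10⁻³ rad s⁻¹

Δρ = 998.01 − 997.63 = 0.38 kg m⁻³ over Δz = 120.4 − 43 = 77.4 m.
N² = (9.81/1000) × (0.38/77.4) = 4.8163 × 10⁻⁵ s⁻².
N = √(4.8163 × 10⁻⁵) = 6.9400 × 10⁻³ rad s⁻¹ ≈ 6.94 × 10⁻³ rad s⁻¹.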